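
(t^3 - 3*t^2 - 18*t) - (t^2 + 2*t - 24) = t^3 - 4*t^2 - 20*t + 24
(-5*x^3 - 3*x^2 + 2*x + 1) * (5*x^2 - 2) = -25*x^5 - 15*x^4 + 20*x^3 + 11*x^2 - 4*x - 2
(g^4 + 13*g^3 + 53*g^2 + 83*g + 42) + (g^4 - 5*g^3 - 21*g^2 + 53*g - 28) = 2*g^4 + 8*g^3 + 32*g^2 + 136*g + 14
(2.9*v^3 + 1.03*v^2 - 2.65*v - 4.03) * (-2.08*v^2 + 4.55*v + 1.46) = -6.032*v^5 + 11.0526*v^4 + 14.4325*v^3 - 2.1713*v^2 - 22.2055*v - 5.8838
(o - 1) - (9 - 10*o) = 11*o - 10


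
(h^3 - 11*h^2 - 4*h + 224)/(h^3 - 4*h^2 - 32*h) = (h - 7)/h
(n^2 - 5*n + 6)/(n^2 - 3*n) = (n - 2)/n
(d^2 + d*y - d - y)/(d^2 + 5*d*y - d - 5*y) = (d + y)/(d + 5*y)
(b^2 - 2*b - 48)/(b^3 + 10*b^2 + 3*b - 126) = (b - 8)/(b^2 + 4*b - 21)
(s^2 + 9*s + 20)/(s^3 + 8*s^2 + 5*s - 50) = (s + 4)/(s^2 + 3*s - 10)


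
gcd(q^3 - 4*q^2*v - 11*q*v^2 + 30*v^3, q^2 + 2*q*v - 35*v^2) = q - 5*v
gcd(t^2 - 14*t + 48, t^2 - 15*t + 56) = t - 8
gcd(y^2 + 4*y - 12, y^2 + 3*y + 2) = 1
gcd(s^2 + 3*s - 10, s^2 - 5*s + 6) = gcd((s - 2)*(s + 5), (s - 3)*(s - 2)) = s - 2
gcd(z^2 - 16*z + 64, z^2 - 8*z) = z - 8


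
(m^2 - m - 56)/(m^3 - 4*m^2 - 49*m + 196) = (m - 8)/(m^2 - 11*m + 28)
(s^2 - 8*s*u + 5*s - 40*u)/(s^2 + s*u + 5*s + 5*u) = (s - 8*u)/(s + u)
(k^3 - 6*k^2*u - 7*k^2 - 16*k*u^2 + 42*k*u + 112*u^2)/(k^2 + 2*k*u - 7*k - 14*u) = k - 8*u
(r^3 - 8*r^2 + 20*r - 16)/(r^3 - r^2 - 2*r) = (r^2 - 6*r + 8)/(r*(r + 1))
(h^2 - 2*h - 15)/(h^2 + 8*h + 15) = (h - 5)/(h + 5)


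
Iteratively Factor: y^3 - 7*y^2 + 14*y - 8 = (y - 4)*(y^2 - 3*y + 2) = (y - 4)*(y - 2)*(y - 1)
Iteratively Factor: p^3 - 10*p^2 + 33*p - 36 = (p - 4)*(p^2 - 6*p + 9) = (p - 4)*(p - 3)*(p - 3)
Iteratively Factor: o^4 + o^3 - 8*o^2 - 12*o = (o + 2)*(o^3 - o^2 - 6*o) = o*(o + 2)*(o^2 - o - 6) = o*(o - 3)*(o + 2)*(o + 2)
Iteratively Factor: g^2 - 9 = (g - 3)*(g + 3)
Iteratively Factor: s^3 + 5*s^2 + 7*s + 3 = (s + 1)*(s^2 + 4*s + 3) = (s + 1)^2*(s + 3)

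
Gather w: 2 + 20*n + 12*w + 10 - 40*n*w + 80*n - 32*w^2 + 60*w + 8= 100*n - 32*w^2 + w*(72 - 40*n) + 20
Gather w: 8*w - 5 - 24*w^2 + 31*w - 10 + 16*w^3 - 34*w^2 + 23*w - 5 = 16*w^3 - 58*w^2 + 62*w - 20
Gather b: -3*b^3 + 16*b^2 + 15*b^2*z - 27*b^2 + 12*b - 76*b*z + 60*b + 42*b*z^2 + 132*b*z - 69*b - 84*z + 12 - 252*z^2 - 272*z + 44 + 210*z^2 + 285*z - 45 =-3*b^3 + b^2*(15*z - 11) + b*(42*z^2 + 56*z + 3) - 42*z^2 - 71*z + 11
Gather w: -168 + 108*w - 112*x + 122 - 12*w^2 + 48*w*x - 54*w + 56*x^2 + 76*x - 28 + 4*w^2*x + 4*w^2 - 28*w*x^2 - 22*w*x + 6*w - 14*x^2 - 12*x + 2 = w^2*(4*x - 8) + w*(-28*x^2 + 26*x + 60) + 42*x^2 - 48*x - 72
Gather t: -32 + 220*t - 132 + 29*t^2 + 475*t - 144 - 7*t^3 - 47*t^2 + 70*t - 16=-7*t^3 - 18*t^2 + 765*t - 324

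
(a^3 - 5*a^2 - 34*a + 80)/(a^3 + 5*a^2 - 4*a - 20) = (a - 8)/(a + 2)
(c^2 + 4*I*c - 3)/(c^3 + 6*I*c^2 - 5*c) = (c + 3*I)/(c*(c + 5*I))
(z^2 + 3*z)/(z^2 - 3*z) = (z + 3)/(z - 3)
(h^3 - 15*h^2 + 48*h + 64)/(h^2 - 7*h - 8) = h - 8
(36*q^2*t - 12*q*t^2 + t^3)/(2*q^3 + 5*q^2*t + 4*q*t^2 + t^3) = t*(36*q^2 - 12*q*t + t^2)/(2*q^3 + 5*q^2*t + 4*q*t^2 + t^3)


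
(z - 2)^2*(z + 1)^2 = z^4 - 2*z^3 - 3*z^2 + 4*z + 4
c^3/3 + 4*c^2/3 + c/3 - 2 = (c/3 + 1)*(c - 1)*(c + 2)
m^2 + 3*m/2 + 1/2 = (m + 1/2)*(m + 1)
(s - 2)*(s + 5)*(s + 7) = s^3 + 10*s^2 + 11*s - 70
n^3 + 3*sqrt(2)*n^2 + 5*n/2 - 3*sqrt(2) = (n - sqrt(2)/2)*(n + 3*sqrt(2)/2)*(n + 2*sqrt(2))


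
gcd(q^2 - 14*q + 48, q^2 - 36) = q - 6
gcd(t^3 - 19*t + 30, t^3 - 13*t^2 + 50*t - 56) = t - 2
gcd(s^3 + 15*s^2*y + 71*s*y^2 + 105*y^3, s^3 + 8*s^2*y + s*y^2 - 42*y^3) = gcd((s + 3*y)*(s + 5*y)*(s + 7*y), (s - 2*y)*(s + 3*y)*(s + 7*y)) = s^2 + 10*s*y + 21*y^2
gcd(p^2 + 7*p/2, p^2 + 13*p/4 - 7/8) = p + 7/2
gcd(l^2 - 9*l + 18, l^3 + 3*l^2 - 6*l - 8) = 1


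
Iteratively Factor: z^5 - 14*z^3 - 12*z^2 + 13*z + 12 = (z - 1)*(z^4 + z^3 - 13*z^2 - 25*z - 12) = (z - 1)*(z + 1)*(z^3 - 13*z - 12) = (z - 1)*(z + 1)*(z + 3)*(z^2 - 3*z - 4) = (z - 1)*(z + 1)^2*(z + 3)*(z - 4)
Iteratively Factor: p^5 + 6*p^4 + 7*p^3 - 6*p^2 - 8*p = (p)*(p^4 + 6*p^3 + 7*p^2 - 6*p - 8) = p*(p + 4)*(p^3 + 2*p^2 - p - 2) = p*(p - 1)*(p + 4)*(p^2 + 3*p + 2) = p*(p - 1)*(p + 2)*(p + 4)*(p + 1)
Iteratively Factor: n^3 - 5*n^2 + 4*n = (n - 4)*(n^2 - n) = n*(n - 4)*(n - 1)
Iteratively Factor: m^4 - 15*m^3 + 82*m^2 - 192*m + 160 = (m - 4)*(m^3 - 11*m^2 + 38*m - 40) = (m - 4)*(m - 2)*(m^2 - 9*m + 20) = (m - 5)*(m - 4)*(m - 2)*(m - 4)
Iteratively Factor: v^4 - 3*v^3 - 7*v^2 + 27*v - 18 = (v - 2)*(v^3 - v^2 - 9*v + 9) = (v - 2)*(v - 1)*(v^2 - 9) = (v - 2)*(v - 1)*(v + 3)*(v - 3)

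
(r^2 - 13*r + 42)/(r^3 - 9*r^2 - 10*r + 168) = 1/(r + 4)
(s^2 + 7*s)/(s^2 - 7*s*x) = (s + 7)/(s - 7*x)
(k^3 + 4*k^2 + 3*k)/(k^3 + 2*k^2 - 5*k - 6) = k/(k - 2)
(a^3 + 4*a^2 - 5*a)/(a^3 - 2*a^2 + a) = (a + 5)/(a - 1)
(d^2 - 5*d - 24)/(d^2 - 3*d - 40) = (d + 3)/(d + 5)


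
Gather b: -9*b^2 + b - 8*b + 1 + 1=-9*b^2 - 7*b + 2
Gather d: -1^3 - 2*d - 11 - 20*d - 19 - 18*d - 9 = -40*d - 40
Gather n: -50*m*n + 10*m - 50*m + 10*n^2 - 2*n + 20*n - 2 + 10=-40*m + 10*n^2 + n*(18 - 50*m) + 8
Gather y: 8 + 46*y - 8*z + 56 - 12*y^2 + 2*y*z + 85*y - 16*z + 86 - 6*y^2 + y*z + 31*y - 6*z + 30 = -18*y^2 + y*(3*z + 162) - 30*z + 180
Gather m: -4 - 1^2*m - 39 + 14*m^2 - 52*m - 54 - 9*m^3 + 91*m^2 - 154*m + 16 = -9*m^3 + 105*m^2 - 207*m - 81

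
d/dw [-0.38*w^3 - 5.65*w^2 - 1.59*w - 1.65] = -1.14*w^2 - 11.3*w - 1.59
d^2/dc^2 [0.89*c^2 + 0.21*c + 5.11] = 1.78000000000000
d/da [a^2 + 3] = 2*a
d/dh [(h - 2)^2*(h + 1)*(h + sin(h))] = (h - 2)*((h - 2)*(h + 1)*(cos(h) + 1) + (h - 2)*(h + sin(h)) + (h + sin(h))*(2*h + 2))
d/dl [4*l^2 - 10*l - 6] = 8*l - 10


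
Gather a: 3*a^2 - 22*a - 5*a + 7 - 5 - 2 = 3*a^2 - 27*a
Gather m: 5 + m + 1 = m + 6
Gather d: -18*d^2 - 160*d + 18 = -18*d^2 - 160*d + 18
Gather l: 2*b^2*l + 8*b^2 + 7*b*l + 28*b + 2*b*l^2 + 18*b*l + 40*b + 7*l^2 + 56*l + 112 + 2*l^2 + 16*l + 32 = 8*b^2 + 68*b + l^2*(2*b + 9) + l*(2*b^2 + 25*b + 72) + 144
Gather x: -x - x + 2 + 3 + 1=6 - 2*x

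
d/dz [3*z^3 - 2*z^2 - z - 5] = 9*z^2 - 4*z - 1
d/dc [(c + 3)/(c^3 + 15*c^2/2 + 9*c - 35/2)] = 2*(2*c^3 + 15*c^2 + 18*c - 6*(c + 3)*(c^2 + 5*c + 3) - 35)/(2*c^3 + 15*c^2 + 18*c - 35)^2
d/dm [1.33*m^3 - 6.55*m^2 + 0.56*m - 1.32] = 3.99*m^2 - 13.1*m + 0.56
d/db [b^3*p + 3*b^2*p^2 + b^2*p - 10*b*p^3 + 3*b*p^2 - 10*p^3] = p*(3*b^2 + 6*b*p + 2*b - 10*p^2 + 3*p)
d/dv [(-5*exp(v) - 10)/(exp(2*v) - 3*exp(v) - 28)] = 5*((exp(v) + 2)*(2*exp(v) - 3) - exp(2*v) + 3*exp(v) + 28)*exp(v)/(-exp(2*v) + 3*exp(v) + 28)^2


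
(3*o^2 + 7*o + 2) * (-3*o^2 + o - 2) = -9*o^4 - 18*o^3 - 5*o^2 - 12*o - 4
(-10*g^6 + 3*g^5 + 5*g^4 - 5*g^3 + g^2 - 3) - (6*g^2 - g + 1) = -10*g^6 + 3*g^5 + 5*g^4 - 5*g^3 - 5*g^2 + g - 4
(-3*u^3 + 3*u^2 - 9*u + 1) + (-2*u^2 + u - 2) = -3*u^3 + u^2 - 8*u - 1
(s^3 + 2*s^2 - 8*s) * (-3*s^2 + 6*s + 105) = -3*s^5 + 141*s^3 + 162*s^2 - 840*s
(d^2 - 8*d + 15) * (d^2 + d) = d^4 - 7*d^3 + 7*d^2 + 15*d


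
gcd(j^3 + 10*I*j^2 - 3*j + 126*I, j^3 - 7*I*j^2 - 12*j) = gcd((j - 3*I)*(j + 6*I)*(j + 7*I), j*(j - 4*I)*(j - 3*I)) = j - 3*I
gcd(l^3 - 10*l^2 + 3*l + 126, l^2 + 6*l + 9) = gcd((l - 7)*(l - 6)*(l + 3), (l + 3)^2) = l + 3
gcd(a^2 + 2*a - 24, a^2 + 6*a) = a + 6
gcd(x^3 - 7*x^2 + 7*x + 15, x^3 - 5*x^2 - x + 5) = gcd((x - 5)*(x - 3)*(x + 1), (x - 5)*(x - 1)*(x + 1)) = x^2 - 4*x - 5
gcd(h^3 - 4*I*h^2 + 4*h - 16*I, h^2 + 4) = h^2 + 4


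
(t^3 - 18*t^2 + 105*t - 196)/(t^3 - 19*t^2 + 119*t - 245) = (t - 4)/(t - 5)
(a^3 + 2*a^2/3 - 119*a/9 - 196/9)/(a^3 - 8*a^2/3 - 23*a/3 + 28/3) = (a + 7/3)/(a - 1)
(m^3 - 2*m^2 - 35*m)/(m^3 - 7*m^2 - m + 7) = m*(m + 5)/(m^2 - 1)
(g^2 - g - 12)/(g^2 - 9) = (g - 4)/(g - 3)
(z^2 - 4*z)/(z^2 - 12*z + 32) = z/(z - 8)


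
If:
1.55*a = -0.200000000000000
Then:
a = -0.13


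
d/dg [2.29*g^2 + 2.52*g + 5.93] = 4.58*g + 2.52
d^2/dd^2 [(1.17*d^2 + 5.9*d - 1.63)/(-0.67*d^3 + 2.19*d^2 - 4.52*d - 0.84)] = (-1.050426*d^6 - 15.89106*d^5 + 81.982272*d^4 - 73.070572*d^3 + 103.455858*d^2 - 167.436288*d + 115.751336)/(0.300763*d^9 - 2.949273*d^8 + 15.727245*d^7 - 49.165407*d^6 + 98.705028*d^5 - 106.87842*d^4 + 43.873712*d^3 + 46.848816*d^2 + 9.567936*d + 0.592704)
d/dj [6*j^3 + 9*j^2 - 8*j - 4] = 18*j^2 + 18*j - 8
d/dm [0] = 0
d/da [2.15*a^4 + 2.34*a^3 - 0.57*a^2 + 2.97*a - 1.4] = 8.6*a^3 + 7.02*a^2 - 1.14*a + 2.97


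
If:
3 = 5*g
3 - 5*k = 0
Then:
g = 3/5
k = 3/5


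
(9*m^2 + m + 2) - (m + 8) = 9*m^2 - 6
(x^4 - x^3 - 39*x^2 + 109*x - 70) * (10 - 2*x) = -2*x^5 + 12*x^4 + 68*x^3 - 608*x^2 + 1230*x - 700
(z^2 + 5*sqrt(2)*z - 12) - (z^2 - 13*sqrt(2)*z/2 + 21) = 23*sqrt(2)*z/2 - 33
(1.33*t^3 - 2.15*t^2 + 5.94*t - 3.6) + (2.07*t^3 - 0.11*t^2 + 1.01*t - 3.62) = 3.4*t^3 - 2.26*t^2 + 6.95*t - 7.22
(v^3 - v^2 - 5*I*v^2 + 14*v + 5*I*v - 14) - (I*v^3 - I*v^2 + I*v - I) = v^3 - I*v^3 - v^2 - 4*I*v^2 + 14*v + 4*I*v - 14 + I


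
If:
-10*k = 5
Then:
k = -1/2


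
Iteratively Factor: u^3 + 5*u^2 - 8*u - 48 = (u + 4)*(u^2 + u - 12) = (u + 4)^2*(u - 3)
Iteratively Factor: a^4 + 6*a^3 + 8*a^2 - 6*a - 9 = (a - 1)*(a^3 + 7*a^2 + 15*a + 9) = (a - 1)*(a + 1)*(a^2 + 6*a + 9) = (a - 1)*(a + 1)*(a + 3)*(a + 3)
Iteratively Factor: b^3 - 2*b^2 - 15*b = (b)*(b^2 - 2*b - 15) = b*(b - 5)*(b + 3)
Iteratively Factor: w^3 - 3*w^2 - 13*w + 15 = (w - 1)*(w^2 - 2*w - 15) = (w - 1)*(w + 3)*(w - 5)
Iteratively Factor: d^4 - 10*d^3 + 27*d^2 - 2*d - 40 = (d + 1)*(d^3 - 11*d^2 + 38*d - 40) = (d - 5)*(d + 1)*(d^2 - 6*d + 8) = (d - 5)*(d - 4)*(d + 1)*(d - 2)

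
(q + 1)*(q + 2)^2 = q^3 + 5*q^2 + 8*q + 4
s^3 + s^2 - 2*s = s*(s - 1)*(s + 2)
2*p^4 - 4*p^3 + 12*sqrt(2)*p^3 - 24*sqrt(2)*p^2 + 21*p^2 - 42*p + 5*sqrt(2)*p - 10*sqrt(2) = (p - 2)*(p + 5*sqrt(2))*(sqrt(2)*p + 1)^2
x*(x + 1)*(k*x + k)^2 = k^2*x^4 + 3*k^2*x^3 + 3*k^2*x^2 + k^2*x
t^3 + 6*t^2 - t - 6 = (t - 1)*(t + 1)*(t + 6)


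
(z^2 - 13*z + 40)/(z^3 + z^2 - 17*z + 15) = (z^2 - 13*z + 40)/(z^3 + z^2 - 17*z + 15)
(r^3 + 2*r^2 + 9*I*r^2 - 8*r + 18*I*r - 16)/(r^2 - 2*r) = (r^3 + r^2*(2 + 9*I) + 2*r*(-4 + 9*I) - 16)/(r*(r - 2))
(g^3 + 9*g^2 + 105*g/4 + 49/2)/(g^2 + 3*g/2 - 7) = (g^2 + 11*g/2 + 7)/(g - 2)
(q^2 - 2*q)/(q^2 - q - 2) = q/(q + 1)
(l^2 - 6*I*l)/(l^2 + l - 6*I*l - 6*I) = l/(l + 1)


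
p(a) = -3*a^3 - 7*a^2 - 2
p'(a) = -9*a^2 - 14*a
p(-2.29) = -2.68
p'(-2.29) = -15.14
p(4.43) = -400.19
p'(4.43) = -238.64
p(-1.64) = -7.59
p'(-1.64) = -1.25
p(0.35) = -2.99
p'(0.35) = -6.00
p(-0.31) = -2.58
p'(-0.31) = 3.48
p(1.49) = -27.46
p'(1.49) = -40.84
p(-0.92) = -5.59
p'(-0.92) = 5.26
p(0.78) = -7.68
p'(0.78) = -16.40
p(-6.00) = 394.00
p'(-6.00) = -240.00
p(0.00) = -2.00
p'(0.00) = 0.00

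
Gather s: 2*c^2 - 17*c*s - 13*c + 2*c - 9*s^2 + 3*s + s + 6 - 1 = 2*c^2 - 11*c - 9*s^2 + s*(4 - 17*c) + 5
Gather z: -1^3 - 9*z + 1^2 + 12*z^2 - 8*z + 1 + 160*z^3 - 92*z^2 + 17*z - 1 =160*z^3 - 80*z^2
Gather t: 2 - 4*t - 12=-4*t - 10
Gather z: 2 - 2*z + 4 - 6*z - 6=-8*z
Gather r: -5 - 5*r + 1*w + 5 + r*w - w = r*(w - 5)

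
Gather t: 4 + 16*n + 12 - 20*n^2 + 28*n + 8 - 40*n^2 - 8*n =-60*n^2 + 36*n + 24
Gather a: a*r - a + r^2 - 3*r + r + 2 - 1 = a*(r - 1) + r^2 - 2*r + 1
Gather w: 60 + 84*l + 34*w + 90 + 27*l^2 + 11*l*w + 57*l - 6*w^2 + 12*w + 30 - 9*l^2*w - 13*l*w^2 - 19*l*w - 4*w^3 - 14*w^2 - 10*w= 27*l^2 + 141*l - 4*w^3 + w^2*(-13*l - 20) + w*(-9*l^2 - 8*l + 36) + 180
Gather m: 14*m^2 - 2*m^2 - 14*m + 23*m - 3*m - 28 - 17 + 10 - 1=12*m^2 + 6*m - 36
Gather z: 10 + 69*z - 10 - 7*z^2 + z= -7*z^2 + 70*z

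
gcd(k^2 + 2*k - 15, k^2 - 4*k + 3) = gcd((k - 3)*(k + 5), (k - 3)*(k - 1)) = k - 3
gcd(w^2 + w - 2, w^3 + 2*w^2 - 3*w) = w - 1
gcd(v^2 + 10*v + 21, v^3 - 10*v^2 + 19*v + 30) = 1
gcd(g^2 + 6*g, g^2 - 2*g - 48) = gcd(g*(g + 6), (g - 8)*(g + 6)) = g + 6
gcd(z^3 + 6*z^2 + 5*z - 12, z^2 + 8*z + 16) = z + 4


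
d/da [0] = 0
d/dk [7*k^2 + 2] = 14*k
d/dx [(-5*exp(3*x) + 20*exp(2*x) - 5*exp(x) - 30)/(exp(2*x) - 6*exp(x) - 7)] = 5*(-exp(2*x) + 14*exp(x) - 29)*exp(x)/(exp(2*x) - 14*exp(x) + 49)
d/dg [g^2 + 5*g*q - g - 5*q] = 2*g + 5*q - 1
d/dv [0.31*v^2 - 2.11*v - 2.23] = 0.62*v - 2.11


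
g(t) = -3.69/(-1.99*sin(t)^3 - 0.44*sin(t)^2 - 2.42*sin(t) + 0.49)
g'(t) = -3.69*(5.97*sin(t)^2*cos(t) + 0.88*sin(t)*cos(t) + 2.42*cos(t))/(-1.99*sin(t)^3 - 0.44*sin(t)^2 - 2.42*sin(t) + 0.49)^2 = (-3.2472*sin(t) + 11.01465*cos(2*t) - 19.94445)*cos(t)/(1.99*sin(t)^3 + 0.44*sin(t)^2 + 2.42*sin(t) - 0.49)^2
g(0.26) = 18.92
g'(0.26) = -285.09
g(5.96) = -2.89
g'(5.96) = -5.88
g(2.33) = 1.64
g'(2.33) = 3.09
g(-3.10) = -6.25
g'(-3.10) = 25.35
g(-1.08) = -1.01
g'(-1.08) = -0.82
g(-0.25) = -3.38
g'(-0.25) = -7.70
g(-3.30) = -41.23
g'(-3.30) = 1231.69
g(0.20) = 155.36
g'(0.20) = -18146.22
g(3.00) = -27.51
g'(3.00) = 540.71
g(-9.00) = -2.38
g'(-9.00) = 4.29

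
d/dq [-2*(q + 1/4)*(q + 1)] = -4*q - 5/2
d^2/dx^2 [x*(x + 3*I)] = 2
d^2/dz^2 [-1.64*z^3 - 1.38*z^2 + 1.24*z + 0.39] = -9.84*z - 2.76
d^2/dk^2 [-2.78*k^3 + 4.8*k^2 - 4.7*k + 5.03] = 9.6 - 16.68*k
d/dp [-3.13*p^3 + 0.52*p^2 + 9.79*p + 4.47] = -9.39*p^2 + 1.04*p + 9.79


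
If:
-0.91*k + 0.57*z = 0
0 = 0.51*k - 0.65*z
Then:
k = 0.00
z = 0.00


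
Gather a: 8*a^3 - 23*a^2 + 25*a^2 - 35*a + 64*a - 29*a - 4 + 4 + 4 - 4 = 8*a^3 + 2*a^2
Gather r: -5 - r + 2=-r - 3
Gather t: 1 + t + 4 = t + 5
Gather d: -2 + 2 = 0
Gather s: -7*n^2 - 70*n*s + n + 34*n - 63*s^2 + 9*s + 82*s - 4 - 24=-7*n^2 + 35*n - 63*s^2 + s*(91 - 70*n) - 28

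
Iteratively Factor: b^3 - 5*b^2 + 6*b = (b - 2)*(b^2 - 3*b) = b*(b - 2)*(b - 3)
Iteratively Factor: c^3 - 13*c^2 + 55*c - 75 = (c - 5)*(c^2 - 8*c + 15) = (c - 5)^2*(c - 3)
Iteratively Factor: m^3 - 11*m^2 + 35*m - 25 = (m - 5)*(m^2 - 6*m + 5) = (m - 5)^2*(m - 1)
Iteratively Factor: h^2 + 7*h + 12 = (h + 4)*(h + 3)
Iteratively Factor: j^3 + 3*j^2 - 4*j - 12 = (j + 2)*(j^2 + j - 6) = (j + 2)*(j + 3)*(j - 2)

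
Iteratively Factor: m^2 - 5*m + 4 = (m - 4)*(m - 1)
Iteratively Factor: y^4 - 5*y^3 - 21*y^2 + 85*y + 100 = (y - 5)*(y^3 - 21*y - 20) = (y - 5)^2*(y^2 + 5*y + 4) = (y - 5)^2*(y + 4)*(y + 1)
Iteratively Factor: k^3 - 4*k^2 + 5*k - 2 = (k - 1)*(k^2 - 3*k + 2) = (k - 2)*(k - 1)*(k - 1)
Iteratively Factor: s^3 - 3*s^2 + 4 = (s - 2)*(s^2 - s - 2) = (s - 2)^2*(s + 1)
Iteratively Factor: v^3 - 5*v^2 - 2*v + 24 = (v - 3)*(v^2 - 2*v - 8) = (v - 3)*(v + 2)*(v - 4)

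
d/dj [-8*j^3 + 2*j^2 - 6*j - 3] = -24*j^2 + 4*j - 6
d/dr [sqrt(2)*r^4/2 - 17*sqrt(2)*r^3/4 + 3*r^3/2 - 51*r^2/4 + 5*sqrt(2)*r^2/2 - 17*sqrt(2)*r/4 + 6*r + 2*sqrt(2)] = 2*sqrt(2)*r^3 - 51*sqrt(2)*r^2/4 + 9*r^2/2 - 51*r/2 + 5*sqrt(2)*r - 17*sqrt(2)/4 + 6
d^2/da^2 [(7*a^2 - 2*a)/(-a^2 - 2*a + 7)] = 2*(16*a^3 - 147*a^2 + 42*a - 315)/(a^6 + 6*a^5 - 9*a^4 - 76*a^3 + 63*a^2 + 294*a - 343)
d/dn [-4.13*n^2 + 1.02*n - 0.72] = 1.02 - 8.26*n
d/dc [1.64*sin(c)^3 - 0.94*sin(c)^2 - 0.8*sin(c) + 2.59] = (4.92*sin(c)^2 - 1.88*sin(c) - 0.8)*cos(c)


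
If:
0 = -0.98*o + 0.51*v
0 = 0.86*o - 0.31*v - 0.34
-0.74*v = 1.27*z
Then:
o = 1.29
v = 2.47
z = -1.44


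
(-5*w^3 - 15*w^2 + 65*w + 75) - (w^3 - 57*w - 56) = -6*w^3 - 15*w^2 + 122*w + 131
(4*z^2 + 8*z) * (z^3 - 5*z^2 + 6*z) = 4*z^5 - 12*z^4 - 16*z^3 + 48*z^2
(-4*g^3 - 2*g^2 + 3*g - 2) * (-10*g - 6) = 40*g^4 + 44*g^3 - 18*g^2 + 2*g + 12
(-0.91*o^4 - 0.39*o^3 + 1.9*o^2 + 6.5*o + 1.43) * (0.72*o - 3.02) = -0.6552*o^5 + 2.4674*o^4 + 2.5458*o^3 - 1.058*o^2 - 18.6004*o - 4.3186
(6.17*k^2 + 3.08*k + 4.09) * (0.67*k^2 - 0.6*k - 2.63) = 4.1339*k^4 - 1.6384*k^3 - 15.3348*k^2 - 10.5544*k - 10.7567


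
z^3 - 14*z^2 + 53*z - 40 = (z - 8)*(z - 5)*(z - 1)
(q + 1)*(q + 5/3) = q^2 + 8*q/3 + 5/3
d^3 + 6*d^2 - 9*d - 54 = (d - 3)*(d + 3)*(d + 6)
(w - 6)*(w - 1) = w^2 - 7*w + 6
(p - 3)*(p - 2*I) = p^2 - 3*p - 2*I*p + 6*I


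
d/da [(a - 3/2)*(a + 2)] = 2*a + 1/2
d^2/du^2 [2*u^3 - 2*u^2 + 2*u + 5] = 12*u - 4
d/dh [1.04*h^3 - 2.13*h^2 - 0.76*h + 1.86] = 3.12*h^2 - 4.26*h - 0.76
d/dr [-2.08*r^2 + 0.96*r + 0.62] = 0.96 - 4.16*r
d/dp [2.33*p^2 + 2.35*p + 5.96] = 4.66*p + 2.35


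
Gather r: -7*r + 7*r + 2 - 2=0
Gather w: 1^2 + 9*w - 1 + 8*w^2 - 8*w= 8*w^2 + w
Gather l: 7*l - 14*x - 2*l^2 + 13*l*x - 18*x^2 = -2*l^2 + l*(13*x + 7) - 18*x^2 - 14*x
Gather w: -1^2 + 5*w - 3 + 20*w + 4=25*w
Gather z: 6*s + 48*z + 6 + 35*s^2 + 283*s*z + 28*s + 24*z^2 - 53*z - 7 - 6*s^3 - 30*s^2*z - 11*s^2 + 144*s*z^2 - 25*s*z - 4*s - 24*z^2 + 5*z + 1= -6*s^3 + 24*s^2 + 144*s*z^2 + 30*s + z*(-30*s^2 + 258*s)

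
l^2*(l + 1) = l^3 + l^2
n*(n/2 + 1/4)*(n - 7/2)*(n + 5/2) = n^4/2 - n^3/4 - 37*n^2/8 - 35*n/16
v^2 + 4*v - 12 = (v - 2)*(v + 6)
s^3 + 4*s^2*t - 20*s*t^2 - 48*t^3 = (s - 4*t)*(s + 2*t)*(s + 6*t)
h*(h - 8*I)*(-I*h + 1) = -I*h^3 - 7*h^2 - 8*I*h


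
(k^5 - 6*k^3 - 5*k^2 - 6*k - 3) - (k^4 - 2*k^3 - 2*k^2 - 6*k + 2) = k^5 - k^4 - 4*k^3 - 3*k^2 - 5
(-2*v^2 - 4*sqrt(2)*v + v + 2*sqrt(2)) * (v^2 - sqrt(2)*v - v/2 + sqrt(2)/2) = -2*v^4 - 2*sqrt(2)*v^3 + 2*v^3 + 2*sqrt(2)*v^2 + 15*v^2/2 - 8*v - sqrt(2)*v/2 + 2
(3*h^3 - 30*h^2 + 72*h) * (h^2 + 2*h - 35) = 3*h^5 - 24*h^4 - 93*h^3 + 1194*h^2 - 2520*h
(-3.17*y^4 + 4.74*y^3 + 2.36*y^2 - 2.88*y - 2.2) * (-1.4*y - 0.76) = 4.438*y^5 - 4.2268*y^4 - 6.9064*y^3 + 2.2384*y^2 + 5.2688*y + 1.672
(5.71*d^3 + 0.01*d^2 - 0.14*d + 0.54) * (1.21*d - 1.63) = 6.9091*d^4 - 9.2952*d^3 - 0.1857*d^2 + 0.8816*d - 0.8802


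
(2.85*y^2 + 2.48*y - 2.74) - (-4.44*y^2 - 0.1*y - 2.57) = 7.29*y^2 + 2.58*y - 0.17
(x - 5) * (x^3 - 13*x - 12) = x^4 - 5*x^3 - 13*x^2 + 53*x + 60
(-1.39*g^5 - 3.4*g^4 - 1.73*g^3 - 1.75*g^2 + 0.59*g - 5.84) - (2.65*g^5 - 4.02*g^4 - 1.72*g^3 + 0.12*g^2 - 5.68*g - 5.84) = -4.04*g^5 + 0.62*g^4 - 0.01*g^3 - 1.87*g^2 + 6.27*g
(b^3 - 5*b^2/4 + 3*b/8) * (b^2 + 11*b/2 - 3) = b^5 + 17*b^4/4 - 19*b^3/2 + 93*b^2/16 - 9*b/8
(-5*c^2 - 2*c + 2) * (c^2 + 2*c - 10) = -5*c^4 - 12*c^3 + 48*c^2 + 24*c - 20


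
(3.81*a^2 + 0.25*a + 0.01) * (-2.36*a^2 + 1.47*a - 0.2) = -8.9916*a^4 + 5.0107*a^3 - 0.4181*a^2 - 0.0353*a - 0.002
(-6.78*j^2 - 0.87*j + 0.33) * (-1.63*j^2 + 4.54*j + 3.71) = 11.0514*j^4 - 29.3631*j^3 - 29.6415*j^2 - 1.7295*j + 1.2243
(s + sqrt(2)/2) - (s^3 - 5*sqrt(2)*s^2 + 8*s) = -s^3 + 5*sqrt(2)*s^2 - 7*s + sqrt(2)/2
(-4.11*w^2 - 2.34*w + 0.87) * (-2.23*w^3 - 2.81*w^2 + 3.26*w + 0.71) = 9.1653*w^5 + 16.7673*w^4 - 8.7633*w^3 - 12.9912*w^2 + 1.1748*w + 0.6177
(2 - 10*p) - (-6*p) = 2 - 4*p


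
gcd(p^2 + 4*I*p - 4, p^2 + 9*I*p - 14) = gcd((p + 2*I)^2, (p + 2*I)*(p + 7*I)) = p + 2*I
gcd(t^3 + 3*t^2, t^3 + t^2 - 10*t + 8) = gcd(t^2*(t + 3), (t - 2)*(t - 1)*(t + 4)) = 1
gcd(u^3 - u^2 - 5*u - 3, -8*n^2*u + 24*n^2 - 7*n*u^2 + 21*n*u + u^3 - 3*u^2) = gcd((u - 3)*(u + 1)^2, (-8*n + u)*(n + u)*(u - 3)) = u - 3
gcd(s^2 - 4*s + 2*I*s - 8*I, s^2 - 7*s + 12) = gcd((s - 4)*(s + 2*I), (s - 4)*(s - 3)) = s - 4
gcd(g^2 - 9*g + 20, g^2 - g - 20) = g - 5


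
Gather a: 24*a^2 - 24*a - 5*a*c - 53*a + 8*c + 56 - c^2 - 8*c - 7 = 24*a^2 + a*(-5*c - 77) - c^2 + 49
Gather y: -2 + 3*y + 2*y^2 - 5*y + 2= 2*y^2 - 2*y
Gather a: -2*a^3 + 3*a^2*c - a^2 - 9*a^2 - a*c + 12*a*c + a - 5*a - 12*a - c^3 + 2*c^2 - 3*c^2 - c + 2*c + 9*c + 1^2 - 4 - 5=-2*a^3 + a^2*(3*c - 10) + a*(11*c - 16) - c^3 - c^2 + 10*c - 8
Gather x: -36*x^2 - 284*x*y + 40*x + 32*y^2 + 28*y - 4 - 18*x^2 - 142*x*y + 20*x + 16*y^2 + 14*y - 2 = -54*x^2 + x*(60 - 426*y) + 48*y^2 + 42*y - 6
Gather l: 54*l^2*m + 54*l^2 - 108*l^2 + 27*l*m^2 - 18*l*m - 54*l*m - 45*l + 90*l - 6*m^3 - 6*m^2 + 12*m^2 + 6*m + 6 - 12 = l^2*(54*m - 54) + l*(27*m^2 - 72*m + 45) - 6*m^3 + 6*m^2 + 6*m - 6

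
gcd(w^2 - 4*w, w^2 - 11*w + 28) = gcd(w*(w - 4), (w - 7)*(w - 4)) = w - 4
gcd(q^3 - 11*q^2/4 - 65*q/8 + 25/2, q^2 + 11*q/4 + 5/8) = q + 5/2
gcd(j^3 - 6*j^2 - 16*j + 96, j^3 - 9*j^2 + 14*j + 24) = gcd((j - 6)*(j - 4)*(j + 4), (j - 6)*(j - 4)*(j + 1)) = j^2 - 10*j + 24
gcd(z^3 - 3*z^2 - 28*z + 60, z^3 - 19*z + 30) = z^2 + 3*z - 10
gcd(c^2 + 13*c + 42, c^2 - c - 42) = c + 6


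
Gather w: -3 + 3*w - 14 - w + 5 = 2*w - 12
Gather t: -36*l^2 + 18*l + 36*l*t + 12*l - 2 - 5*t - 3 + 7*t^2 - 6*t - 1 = -36*l^2 + 30*l + 7*t^2 + t*(36*l - 11) - 6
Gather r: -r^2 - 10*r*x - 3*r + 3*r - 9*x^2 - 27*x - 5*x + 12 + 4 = -r^2 - 10*r*x - 9*x^2 - 32*x + 16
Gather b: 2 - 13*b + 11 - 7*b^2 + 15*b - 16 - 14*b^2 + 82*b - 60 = -21*b^2 + 84*b - 63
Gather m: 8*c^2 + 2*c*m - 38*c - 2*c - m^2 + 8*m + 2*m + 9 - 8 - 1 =8*c^2 - 40*c - m^2 + m*(2*c + 10)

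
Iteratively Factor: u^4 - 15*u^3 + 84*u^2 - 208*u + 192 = (u - 4)*(u^3 - 11*u^2 + 40*u - 48) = (u - 4)^2*(u^2 - 7*u + 12) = (u - 4)^3*(u - 3)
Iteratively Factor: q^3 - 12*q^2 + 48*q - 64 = (q - 4)*(q^2 - 8*q + 16) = (q - 4)^2*(q - 4)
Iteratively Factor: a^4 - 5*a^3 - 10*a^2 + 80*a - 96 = (a - 4)*(a^3 - a^2 - 14*a + 24) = (a - 4)*(a - 3)*(a^2 + 2*a - 8) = (a - 4)*(a - 3)*(a - 2)*(a + 4)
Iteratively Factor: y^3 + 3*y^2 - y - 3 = (y + 3)*(y^2 - 1) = (y + 1)*(y + 3)*(y - 1)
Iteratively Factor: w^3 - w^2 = (w - 1)*(w^2) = w*(w - 1)*(w)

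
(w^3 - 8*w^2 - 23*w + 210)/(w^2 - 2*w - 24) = (w^2 - 2*w - 35)/(w + 4)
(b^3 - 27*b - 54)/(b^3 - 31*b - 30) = (-b^3 + 27*b + 54)/(-b^3 + 31*b + 30)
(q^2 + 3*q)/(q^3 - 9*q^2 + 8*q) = (q + 3)/(q^2 - 9*q + 8)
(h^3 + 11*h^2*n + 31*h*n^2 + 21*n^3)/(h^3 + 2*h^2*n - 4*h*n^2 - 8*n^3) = (h^3 + 11*h^2*n + 31*h*n^2 + 21*n^3)/(h^3 + 2*h^2*n - 4*h*n^2 - 8*n^3)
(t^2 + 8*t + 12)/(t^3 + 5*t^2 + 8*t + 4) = (t + 6)/(t^2 + 3*t + 2)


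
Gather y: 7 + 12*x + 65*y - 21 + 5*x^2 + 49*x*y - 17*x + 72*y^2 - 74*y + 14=5*x^2 - 5*x + 72*y^2 + y*(49*x - 9)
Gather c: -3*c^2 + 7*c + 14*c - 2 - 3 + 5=-3*c^2 + 21*c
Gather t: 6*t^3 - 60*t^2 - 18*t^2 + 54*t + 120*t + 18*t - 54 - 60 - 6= 6*t^3 - 78*t^2 + 192*t - 120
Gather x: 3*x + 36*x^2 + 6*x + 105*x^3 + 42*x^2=105*x^3 + 78*x^2 + 9*x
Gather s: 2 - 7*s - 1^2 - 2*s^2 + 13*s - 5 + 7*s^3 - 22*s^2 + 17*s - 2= 7*s^3 - 24*s^2 + 23*s - 6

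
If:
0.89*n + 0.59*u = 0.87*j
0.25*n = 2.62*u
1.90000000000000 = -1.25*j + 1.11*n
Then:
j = -8.28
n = -7.61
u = -0.73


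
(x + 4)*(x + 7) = x^2 + 11*x + 28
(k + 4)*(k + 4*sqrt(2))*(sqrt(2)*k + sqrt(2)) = sqrt(2)*k^3 + 5*sqrt(2)*k^2 + 8*k^2 + 4*sqrt(2)*k + 40*k + 32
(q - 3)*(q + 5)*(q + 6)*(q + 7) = q^4 + 15*q^3 + 53*q^2 - 111*q - 630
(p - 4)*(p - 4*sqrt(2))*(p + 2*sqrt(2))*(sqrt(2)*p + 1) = sqrt(2)*p^4 - 4*sqrt(2)*p^3 - 3*p^3 - 18*sqrt(2)*p^2 + 12*p^2 - 16*p + 72*sqrt(2)*p + 64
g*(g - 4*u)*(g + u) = g^3 - 3*g^2*u - 4*g*u^2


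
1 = 1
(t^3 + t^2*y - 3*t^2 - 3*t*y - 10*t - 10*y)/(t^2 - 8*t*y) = (t^3 + t^2*y - 3*t^2 - 3*t*y - 10*t - 10*y)/(t*(t - 8*y))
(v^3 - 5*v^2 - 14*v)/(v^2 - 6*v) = (v^2 - 5*v - 14)/(v - 6)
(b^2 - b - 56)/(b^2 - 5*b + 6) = (b^2 - b - 56)/(b^2 - 5*b + 6)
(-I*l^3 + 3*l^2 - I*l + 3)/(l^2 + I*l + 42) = (-I*l^3 + 3*l^2 - I*l + 3)/(l^2 + I*l + 42)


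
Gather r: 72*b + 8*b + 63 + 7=80*b + 70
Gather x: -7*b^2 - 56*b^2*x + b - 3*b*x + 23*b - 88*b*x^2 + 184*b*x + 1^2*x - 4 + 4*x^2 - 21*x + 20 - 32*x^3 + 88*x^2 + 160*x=-7*b^2 + 24*b - 32*x^3 + x^2*(92 - 88*b) + x*(-56*b^2 + 181*b + 140) + 16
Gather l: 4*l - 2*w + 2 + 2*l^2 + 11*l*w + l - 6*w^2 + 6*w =2*l^2 + l*(11*w + 5) - 6*w^2 + 4*w + 2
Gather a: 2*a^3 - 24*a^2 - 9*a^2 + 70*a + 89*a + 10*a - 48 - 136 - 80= 2*a^3 - 33*a^2 + 169*a - 264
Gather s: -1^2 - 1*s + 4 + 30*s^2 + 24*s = 30*s^2 + 23*s + 3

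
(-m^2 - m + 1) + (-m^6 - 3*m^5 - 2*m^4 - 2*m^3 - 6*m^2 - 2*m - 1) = -m^6 - 3*m^5 - 2*m^4 - 2*m^3 - 7*m^2 - 3*m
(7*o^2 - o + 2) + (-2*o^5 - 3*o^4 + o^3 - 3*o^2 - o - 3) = -2*o^5 - 3*o^4 + o^3 + 4*o^2 - 2*o - 1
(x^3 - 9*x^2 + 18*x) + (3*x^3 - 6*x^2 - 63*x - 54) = 4*x^3 - 15*x^2 - 45*x - 54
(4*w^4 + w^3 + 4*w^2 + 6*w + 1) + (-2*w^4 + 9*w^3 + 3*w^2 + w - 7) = 2*w^4 + 10*w^3 + 7*w^2 + 7*w - 6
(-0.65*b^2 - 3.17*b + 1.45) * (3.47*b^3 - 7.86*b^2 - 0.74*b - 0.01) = -2.2555*b^5 - 5.8909*b^4 + 30.4287*b^3 - 9.0447*b^2 - 1.0413*b - 0.0145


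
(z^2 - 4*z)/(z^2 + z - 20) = z/(z + 5)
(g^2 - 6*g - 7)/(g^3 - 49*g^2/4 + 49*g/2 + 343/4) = 4*(g + 1)/(4*g^2 - 21*g - 49)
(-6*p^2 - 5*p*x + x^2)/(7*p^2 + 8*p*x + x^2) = (-6*p + x)/(7*p + x)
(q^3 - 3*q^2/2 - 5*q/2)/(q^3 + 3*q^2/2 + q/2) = (2*q - 5)/(2*q + 1)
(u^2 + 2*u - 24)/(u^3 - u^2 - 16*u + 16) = (u + 6)/(u^2 + 3*u - 4)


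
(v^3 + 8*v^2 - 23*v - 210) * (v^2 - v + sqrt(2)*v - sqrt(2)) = v^5 + sqrt(2)*v^4 + 7*v^4 - 31*v^3 + 7*sqrt(2)*v^3 - 187*v^2 - 31*sqrt(2)*v^2 - 187*sqrt(2)*v + 210*v + 210*sqrt(2)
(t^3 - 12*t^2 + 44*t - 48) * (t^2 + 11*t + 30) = t^5 - t^4 - 58*t^3 + 76*t^2 + 792*t - 1440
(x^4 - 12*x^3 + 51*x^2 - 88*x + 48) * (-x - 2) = -x^5 + 10*x^4 - 27*x^3 - 14*x^2 + 128*x - 96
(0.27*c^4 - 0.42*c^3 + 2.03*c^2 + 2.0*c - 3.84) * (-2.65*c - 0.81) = -0.7155*c^5 + 0.8943*c^4 - 5.0393*c^3 - 6.9443*c^2 + 8.556*c + 3.1104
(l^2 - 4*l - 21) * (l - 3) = l^3 - 7*l^2 - 9*l + 63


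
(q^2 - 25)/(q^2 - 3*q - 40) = (q - 5)/(q - 8)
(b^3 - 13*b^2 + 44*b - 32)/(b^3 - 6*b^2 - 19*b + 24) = (b - 4)/(b + 3)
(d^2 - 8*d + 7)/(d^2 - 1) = (d - 7)/(d + 1)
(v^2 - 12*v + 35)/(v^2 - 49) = (v - 5)/(v + 7)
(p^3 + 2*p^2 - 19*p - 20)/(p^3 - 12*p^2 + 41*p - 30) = (p^3 + 2*p^2 - 19*p - 20)/(p^3 - 12*p^2 + 41*p - 30)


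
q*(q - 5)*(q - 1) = q^3 - 6*q^2 + 5*q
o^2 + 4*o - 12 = (o - 2)*(o + 6)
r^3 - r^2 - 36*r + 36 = (r - 6)*(r - 1)*(r + 6)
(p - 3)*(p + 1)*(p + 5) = p^3 + 3*p^2 - 13*p - 15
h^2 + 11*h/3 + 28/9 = (h + 4/3)*(h + 7/3)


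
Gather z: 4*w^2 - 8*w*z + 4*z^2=4*w^2 - 8*w*z + 4*z^2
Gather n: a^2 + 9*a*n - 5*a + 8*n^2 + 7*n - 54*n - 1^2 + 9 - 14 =a^2 - 5*a + 8*n^2 + n*(9*a - 47) - 6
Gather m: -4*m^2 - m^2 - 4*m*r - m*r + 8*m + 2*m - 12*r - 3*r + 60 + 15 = -5*m^2 + m*(10 - 5*r) - 15*r + 75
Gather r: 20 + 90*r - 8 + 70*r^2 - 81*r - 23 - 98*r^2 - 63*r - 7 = -28*r^2 - 54*r - 18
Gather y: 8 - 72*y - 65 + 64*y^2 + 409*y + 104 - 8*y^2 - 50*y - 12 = 56*y^2 + 287*y + 35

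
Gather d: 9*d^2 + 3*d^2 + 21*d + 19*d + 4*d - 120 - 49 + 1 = 12*d^2 + 44*d - 168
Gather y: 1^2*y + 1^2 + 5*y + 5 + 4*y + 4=10*y + 10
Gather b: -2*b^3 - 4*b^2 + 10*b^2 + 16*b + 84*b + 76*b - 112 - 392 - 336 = -2*b^3 + 6*b^2 + 176*b - 840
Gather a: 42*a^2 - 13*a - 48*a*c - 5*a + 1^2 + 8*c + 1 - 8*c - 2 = 42*a^2 + a*(-48*c - 18)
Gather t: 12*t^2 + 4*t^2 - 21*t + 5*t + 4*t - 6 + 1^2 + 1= 16*t^2 - 12*t - 4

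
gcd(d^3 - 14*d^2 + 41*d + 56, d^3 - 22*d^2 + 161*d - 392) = d^2 - 15*d + 56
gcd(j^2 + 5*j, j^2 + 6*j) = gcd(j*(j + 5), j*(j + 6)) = j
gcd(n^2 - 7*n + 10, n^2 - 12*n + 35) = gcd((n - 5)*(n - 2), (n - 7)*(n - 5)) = n - 5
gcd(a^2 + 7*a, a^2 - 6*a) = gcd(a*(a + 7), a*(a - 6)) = a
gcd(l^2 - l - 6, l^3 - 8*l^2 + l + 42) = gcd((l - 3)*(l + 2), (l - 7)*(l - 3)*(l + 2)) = l^2 - l - 6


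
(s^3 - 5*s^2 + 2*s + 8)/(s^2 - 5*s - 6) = (s^2 - 6*s + 8)/(s - 6)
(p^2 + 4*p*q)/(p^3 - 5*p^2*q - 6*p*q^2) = (p + 4*q)/(p^2 - 5*p*q - 6*q^2)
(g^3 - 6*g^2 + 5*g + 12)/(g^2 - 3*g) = g - 3 - 4/g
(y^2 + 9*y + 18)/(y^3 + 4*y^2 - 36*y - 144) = (y + 3)/(y^2 - 2*y - 24)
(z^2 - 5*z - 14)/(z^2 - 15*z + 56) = (z + 2)/(z - 8)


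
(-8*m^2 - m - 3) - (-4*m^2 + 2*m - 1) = -4*m^2 - 3*m - 2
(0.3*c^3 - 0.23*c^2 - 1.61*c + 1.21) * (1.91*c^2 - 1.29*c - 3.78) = 0.573*c^5 - 0.8263*c^4 - 3.9124*c^3 + 5.2574*c^2 + 4.5249*c - 4.5738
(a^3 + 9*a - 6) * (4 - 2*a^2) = -2*a^5 - 14*a^3 + 12*a^2 + 36*a - 24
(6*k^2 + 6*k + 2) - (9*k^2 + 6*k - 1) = 3 - 3*k^2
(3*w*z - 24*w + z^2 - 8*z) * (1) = 3*w*z - 24*w + z^2 - 8*z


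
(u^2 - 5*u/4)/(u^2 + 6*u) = (u - 5/4)/(u + 6)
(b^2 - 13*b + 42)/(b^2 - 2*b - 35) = (b - 6)/(b + 5)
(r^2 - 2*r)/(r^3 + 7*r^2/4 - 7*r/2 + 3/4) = 4*r*(r - 2)/(4*r^3 + 7*r^2 - 14*r + 3)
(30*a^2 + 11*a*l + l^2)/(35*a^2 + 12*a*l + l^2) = (6*a + l)/(7*a + l)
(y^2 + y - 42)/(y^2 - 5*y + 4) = (y^2 + y - 42)/(y^2 - 5*y + 4)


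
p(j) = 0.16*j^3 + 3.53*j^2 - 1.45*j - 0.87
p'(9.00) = 100.97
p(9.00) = 388.65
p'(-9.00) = -26.11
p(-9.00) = 181.47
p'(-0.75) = -6.48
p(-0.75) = 2.14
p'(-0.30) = -3.52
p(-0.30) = -0.12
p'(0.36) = 1.15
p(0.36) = -0.93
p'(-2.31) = -15.20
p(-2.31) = 19.34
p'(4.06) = 35.13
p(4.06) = 62.14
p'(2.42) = 18.45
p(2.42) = 18.56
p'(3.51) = 29.24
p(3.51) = 44.45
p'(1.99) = 14.50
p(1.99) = 11.48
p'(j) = 0.48*j^2 + 7.06*j - 1.45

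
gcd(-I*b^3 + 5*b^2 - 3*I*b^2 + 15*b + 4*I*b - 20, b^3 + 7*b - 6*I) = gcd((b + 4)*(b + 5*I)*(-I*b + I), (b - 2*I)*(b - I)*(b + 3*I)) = 1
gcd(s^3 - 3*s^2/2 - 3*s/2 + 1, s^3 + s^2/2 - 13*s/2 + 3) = s^2 - 5*s/2 + 1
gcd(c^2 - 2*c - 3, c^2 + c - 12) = c - 3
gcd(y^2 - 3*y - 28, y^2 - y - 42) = y - 7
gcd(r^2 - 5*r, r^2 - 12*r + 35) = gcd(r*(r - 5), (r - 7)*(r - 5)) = r - 5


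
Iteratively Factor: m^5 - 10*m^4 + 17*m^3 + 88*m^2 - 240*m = (m - 5)*(m^4 - 5*m^3 - 8*m^2 + 48*m) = (m - 5)*(m - 4)*(m^3 - m^2 - 12*m) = (m - 5)*(m - 4)*(m + 3)*(m^2 - 4*m) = (m - 5)*(m - 4)^2*(m + 3)*(m)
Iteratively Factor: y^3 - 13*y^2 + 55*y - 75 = (y - 5)*(y^2 - 8*y + 15) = (y - 5)*(y - 3)*(y - 5)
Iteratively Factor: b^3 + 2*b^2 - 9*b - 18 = (b + 3)*(b^2 - b - 6) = (b - 3)*(b + 3)*(b + 2)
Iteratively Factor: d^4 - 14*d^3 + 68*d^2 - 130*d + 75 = (d - 5)*(d^3 - 9*d^2 + 23*d - 15) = (d - 5)*(d - 1)*(d^2 - 8*d + 15) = (d - 5)*(d - 3)*(d - 1)*(d - 5)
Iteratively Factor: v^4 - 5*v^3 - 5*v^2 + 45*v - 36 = (v - 1)*(v^3 - 4*v^2 - 9*v + 36) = (v - 3)*(v - 1)*(v^2 - v - 12) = (v - 3)*(v - 1)*(v + 3)*(v - 4)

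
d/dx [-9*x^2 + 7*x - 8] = 7 - 18*x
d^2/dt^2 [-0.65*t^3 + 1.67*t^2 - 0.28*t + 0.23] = 3.34 - 3.9*t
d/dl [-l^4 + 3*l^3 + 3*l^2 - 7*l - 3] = -4*l^3 + 9*l^2 + 6*l - 7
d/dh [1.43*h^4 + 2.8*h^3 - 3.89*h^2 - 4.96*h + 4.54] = 5.72*h^3 + 8.4*h^2 - 7.78*h - 4.96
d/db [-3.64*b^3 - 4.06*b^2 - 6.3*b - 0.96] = -10.92*b^2 - 8.12*b - 6.3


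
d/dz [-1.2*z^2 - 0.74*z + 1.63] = -2.4*z - 0.74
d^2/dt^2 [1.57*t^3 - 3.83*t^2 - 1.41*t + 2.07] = 9.42*t - 7.66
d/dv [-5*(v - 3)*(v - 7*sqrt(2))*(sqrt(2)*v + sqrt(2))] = -15*sqrt(2)*v^2 + 20*sqrt(2)*v + 140*v - 140 + 15*sqrt(2)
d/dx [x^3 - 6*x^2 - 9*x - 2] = 3*x^2 - 12*x - 9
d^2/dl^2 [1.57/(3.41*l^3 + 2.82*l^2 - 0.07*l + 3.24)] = (-(32.1222*l + 8.8548)*(3.41*l^3 + 2.82*l^2 - 0.07*l + 3.24) + 1.57*(10.23*l^2 + 5.64*l - 0.07)*(20.46*l^2 + 11.28*l - 0.14))/(3.41*l^3 + 2.82*l^2 - 0.07*l + 3.24)^3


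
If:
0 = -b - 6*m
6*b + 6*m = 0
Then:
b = 0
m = 0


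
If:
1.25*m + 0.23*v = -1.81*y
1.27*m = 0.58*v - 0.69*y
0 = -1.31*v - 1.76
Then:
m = -1.13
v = -1.34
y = 0.95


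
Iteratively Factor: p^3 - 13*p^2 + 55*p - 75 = (p - 3)*(p^2 - 10*p + 25) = (p - 5)*(p - 3)*(p - 5)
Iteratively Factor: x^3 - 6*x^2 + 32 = (x - 4)*(x^2 - 2*x - 8) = (x - 4)*(x + 2)*(x - 4)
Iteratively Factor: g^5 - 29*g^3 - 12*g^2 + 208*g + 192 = (g + 3)*(g^4 - 3*g^3 - 20*g^2 + 48*g + 64) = (g + 3)*(g + 4)*(g^3 - 7*g^2 + 8*g + 16) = (g + 1)*(g + 3)*(g + 4)*(g^2 - 8*g + 16) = (g - 4)*(g + 1)*(g + 3)*(g + 4)*(g - 4)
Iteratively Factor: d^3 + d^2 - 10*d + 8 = (d - 1)*(d^2 + 2*d - 8) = (d - 2)*(d - 1)*(d + 4)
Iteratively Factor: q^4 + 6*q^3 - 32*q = (q + 4)*(q^3 + 2*q^2 - 8*q) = q*(q + 4)*(q^2 + 2*q - 8) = q*(q - 2)*(q + 4)*(q + 4)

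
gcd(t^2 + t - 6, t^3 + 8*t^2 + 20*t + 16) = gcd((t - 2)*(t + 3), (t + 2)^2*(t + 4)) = 1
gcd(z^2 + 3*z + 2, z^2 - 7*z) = 1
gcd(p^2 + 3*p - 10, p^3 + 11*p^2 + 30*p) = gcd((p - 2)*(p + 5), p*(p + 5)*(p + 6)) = p + 5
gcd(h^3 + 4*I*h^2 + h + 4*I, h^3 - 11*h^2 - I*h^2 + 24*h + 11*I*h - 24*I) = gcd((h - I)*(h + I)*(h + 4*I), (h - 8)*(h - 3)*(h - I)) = h - I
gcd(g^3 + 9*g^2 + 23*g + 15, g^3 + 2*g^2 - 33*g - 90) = g^2 + 8*g + 15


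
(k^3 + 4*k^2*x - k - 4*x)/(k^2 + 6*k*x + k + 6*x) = (k^2 + 4*k*x - k - 4*x)/(k + 6*x)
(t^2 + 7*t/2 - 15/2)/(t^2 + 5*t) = (t - 3/2)/t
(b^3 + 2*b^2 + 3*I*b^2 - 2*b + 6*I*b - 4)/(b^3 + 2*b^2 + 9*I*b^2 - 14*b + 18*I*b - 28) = (b + I)/(b + 7*I)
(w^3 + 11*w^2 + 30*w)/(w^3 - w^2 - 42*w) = (w + 5)/(w - 7)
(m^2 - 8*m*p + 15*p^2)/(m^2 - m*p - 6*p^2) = (m - 5*p)/(m + 2*p)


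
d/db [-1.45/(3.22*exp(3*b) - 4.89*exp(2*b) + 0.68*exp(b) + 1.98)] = (14.007*exp(2*b) - 14.181*exp(b) + 0.986)*exp(b)/(3.22*exp(3*b) - 4.89*exp(2*b) + 0.68*exp(b) + 1.98)^2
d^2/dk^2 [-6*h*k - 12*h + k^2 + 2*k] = 2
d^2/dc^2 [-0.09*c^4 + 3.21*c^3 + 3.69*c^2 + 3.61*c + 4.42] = -1.08*c^2 + 19.26*c + 7.38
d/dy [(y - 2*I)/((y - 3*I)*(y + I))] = (-y^2 + 4*I*y + 7)/(y^4 - 4*I*y^3 + 2*y^2 - 12*I*y + 9)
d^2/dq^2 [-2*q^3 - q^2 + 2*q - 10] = -12*q - 2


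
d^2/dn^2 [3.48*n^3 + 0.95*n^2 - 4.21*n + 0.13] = 20.88*n + 1.9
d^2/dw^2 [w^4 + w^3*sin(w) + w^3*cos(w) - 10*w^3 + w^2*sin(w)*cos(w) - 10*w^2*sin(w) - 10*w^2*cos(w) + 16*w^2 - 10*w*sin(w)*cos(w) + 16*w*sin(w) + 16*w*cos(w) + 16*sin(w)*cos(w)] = -sqrt(2)*w^3*sin(w + pi/4) + 4*w^2*sin(w) - 2*w^2*sin(2*w) + 16*w^2*cos(w) + 12*w^2 + 30*w*sin(w) + 20*w*sin(2*w) - 50*w*cos(w) + 4*w*cos(2*w) - 60*w - 52*sin(w) - 31*sin(2*w) + 12*cos(w) - 20*cos(2*w) + 32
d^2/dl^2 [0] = 0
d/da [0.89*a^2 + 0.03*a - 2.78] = 1.78*a + 0.03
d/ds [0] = 0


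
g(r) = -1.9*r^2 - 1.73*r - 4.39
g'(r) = -3.8*r - 1.73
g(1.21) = -9.27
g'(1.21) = -6.33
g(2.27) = -18.11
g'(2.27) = -10.36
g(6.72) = -101.82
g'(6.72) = -27.27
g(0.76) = -6.80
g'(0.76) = -4.62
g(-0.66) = -4.08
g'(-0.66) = 0.78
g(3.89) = -39.87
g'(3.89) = -16.51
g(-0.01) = -4.37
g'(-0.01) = -1.69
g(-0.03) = -4.34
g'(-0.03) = -1.62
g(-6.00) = -62.41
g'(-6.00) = 21.07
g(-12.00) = -257.23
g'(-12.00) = 43.87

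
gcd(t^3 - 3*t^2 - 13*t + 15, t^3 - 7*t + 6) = t^2 + 2*t - 3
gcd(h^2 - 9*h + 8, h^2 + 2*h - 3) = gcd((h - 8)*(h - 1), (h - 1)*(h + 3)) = h - 1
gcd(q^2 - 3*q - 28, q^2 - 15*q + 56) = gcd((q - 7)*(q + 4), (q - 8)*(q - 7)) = q - 7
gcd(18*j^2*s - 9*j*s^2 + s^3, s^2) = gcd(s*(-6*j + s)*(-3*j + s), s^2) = s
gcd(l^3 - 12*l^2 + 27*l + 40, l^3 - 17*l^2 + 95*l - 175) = l - 5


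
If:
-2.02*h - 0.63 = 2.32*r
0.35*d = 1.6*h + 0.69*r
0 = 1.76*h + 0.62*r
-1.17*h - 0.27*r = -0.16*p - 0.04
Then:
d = -0.14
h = 0.14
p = 0.10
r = -0.39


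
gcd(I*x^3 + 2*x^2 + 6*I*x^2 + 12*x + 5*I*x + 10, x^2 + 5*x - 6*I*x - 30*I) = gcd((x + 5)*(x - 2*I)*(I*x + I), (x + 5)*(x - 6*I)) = x + 5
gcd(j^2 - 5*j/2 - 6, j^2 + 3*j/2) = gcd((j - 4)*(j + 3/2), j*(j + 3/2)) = j + 3/2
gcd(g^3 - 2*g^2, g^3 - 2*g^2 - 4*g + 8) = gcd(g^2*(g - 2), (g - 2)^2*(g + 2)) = g - 2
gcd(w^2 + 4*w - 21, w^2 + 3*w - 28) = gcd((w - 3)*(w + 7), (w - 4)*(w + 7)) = w + 7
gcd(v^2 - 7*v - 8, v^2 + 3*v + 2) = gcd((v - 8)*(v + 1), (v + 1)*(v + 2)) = v + 1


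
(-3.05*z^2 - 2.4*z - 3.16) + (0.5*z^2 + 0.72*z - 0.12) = -2.55*z^2 - 1.68*z - 3.28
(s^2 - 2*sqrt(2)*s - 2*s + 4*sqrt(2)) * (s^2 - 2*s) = s^4 - 4*s^3 - 2*sqrt(2)*s^3 + 4*s^2 + 8*sqrt(2)*s^2 - 8*sqrt(2)*s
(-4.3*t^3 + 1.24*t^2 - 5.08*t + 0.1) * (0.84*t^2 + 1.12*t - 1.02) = -3.612*t^5 - 3.7744*t^4 + 1.5076*t^3 - 6.8704*t^2 + 5.2936*t - 0.102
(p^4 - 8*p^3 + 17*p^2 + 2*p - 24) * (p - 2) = p^5 - 10*p^4 + 33*p^3 - 32*p^2 - 28*p + 48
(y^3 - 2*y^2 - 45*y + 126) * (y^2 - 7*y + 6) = y^5 - 9*y^4 - 25*y^3 + 429*y^2 - 1152*y + 756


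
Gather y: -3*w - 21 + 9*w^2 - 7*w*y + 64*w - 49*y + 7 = 9*w^2 + 61*w + y*(-7*w - 49) - 14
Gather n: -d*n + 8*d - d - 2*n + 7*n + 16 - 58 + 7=7*d + n*(5 - d) - 35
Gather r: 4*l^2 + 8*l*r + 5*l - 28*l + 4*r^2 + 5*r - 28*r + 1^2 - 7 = 4*l^2 - 23*l + 4*r^2 + r*(8*l - 23) - 6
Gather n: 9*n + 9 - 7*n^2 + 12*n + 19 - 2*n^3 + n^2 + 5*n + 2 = -2*n^3 - 6*n^2 + 26*n + 30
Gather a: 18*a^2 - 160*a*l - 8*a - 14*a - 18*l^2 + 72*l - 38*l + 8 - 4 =18*a^2 + a*(-160*l - 22) - 18*l^2 + 34*l + 4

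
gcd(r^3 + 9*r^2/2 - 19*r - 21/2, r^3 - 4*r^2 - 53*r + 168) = r^2 + 4*r - 21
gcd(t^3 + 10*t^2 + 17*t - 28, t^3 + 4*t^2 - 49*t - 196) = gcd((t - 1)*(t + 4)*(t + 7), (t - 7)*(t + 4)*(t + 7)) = t^2 + 11*t + 28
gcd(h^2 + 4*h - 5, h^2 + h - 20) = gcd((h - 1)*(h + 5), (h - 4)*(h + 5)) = h + 5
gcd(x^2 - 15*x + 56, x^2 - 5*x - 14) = x - 7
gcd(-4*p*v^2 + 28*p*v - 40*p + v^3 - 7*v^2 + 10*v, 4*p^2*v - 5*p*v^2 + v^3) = 4*p - v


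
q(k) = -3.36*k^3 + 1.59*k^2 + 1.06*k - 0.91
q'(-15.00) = -2314.64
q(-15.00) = 11680.94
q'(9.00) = -786.80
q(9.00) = -2312.02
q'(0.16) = 1.31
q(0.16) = -0.71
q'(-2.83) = -88.67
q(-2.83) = 84.98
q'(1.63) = -20.54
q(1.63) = -9.51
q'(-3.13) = -107.65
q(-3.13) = 114.38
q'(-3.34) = -122.01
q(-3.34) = 138.48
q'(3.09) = -85.36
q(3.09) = -81.59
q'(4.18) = -161.77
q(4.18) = -214.09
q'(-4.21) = -190.99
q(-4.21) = 273.53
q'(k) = -10.08*k^2 + 3.18*k + 1.06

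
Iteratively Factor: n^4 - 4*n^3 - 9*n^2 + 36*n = (n - 3)*(n^3 - n^2 - 12*n) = (n - 4)*(n - 3)*(n^2 + 3*n) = (n - 4)*(n - 3)*(n + 3)*(n)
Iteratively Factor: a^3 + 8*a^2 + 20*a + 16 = (a + 4)*(a^2 + 4*a + 4) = (a + 2)*(a + 4)*(a + 2)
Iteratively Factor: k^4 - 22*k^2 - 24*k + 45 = (k + 3)*(k^3 - 3*k^2 - 13*k + 15) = (k - 5)*(k + 3)*(k^2 + 2*k - 3) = (k - 5)*(k - 1)*(k + 3)*(k + 3)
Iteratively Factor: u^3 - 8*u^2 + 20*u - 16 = (u - 4)*(u^2 - 4*u + 4) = (u - 4)*(u - 2)*(u - 2)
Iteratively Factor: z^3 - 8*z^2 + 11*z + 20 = (z - 5)*(z^2 - 3*z - 4) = (z - 5)*(z + 1)*(z - 4)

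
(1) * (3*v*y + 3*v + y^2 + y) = 3*v*y + 3*v + y^2 + y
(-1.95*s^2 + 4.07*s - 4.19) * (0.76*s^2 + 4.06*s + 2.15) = -1.482*s^4 - 4.8238*s^3 + 9.1473*s^2 - 8.2609*s - 9.0085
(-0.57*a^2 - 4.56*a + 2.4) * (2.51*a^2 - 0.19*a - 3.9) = -1.4307*a^4 - 11.3373*a^3 + 9.1134*a^2 + 17.328*a - 9.36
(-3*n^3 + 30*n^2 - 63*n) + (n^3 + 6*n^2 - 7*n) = -2*n^3 + 36*n^2 - 70*n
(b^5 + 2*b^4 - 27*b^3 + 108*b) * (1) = b^5 + 2*b^4 - 27*b^3 + 108*b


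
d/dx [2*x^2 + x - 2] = 4*x + 1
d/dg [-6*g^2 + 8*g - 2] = 8 - 12*g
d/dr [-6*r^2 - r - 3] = -12*r - 1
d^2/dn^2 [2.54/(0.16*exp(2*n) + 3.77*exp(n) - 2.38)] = (2.54*(0.32*exp(n) + 3.77)*(0.64*exp(n) + 7.54)*exp(n) - (1.6256*exp(n) + 9.5758)*(0.16*exp(2*n) + 3.77*exp(n) - 2.38))*exp(n)/(0.16*exp(2*n) + 3.77*exp(n) - 2.38)^3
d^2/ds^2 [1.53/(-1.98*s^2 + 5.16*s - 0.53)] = (11.996424*s^2 - 31.263408*s - 1.53*(3.96*s - 5.16)*(7.92*s - 10.32) + 3.211164)/(1.98*s^2 - 5.16*s + 0.53)^3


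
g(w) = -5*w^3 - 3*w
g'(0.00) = -3.00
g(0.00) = 0.00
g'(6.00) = -543.00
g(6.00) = -1098.00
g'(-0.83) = -13.33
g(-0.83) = 5.35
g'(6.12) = -564.82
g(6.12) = -1164.46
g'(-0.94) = -16.25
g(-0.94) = 6.97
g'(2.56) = -101.30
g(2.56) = -91.57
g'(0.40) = -5.40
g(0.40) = -1.52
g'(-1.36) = -30.74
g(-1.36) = 16.66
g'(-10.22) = -1569.73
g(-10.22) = 5367.97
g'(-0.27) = -4.09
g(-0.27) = 0.91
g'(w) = -15*w^2 - 3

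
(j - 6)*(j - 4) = j^2 - 10*j + 24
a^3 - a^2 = a^2*(a - 1)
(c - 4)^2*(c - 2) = c^3 - 10*c^2 + 32*c - 32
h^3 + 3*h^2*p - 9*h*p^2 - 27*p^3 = (h - 3*p)*(h + 3*p)^2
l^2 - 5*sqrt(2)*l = l*(l - 5*sqrt(2))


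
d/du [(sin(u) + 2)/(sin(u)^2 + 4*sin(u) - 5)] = (-4*sin(u) + cos(u)^2 - 14)*cos(u)/(sin(u)^2 + 4*sin(u) - 5)^2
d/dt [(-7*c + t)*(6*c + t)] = -c + 2*t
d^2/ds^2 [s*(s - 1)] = 2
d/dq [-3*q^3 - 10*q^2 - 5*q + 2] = -9*q^2 - 20*q - 5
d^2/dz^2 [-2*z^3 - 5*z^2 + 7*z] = -12*z - 10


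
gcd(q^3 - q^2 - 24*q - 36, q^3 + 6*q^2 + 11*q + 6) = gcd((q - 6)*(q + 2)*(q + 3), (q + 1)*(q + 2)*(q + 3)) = q^2 + 5*q + 6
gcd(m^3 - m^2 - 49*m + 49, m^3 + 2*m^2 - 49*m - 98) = m^2 - 49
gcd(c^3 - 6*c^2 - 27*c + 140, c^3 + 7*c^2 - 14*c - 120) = c^2 + c - 20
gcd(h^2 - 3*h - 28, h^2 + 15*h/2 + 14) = h + 4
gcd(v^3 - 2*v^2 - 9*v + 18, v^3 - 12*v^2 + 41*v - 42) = v^2 - 5*v + 6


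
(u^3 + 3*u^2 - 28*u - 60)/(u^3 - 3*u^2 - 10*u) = (u + 6)/u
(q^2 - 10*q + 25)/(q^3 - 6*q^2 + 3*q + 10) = (q - 5)/(q^2 - q - 2)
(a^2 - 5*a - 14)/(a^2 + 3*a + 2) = (a - 7)/(a + 1)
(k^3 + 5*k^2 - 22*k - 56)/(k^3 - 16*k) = (k^2 + 9*k + 14)/(k*(k + 4))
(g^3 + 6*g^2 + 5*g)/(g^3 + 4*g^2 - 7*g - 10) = g/(g - 2)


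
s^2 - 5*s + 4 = (s - 4)*(s - 1)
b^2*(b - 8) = b^3 - 8*b^2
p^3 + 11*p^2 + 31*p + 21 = (p + 1)*(p + 3)*(p + 7)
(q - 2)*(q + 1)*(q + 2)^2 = q^4 + 3*q^3 - 2*q^2 - 12*q - 8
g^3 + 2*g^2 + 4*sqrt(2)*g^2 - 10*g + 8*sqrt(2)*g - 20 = (g + 2)*(g - sqrt(2))*(g + 5*sqrt(2))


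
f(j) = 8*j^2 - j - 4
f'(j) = 16*j - 1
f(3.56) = 93.83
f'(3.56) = 55.96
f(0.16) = -3.96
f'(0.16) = 1.56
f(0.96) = 2.41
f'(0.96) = 14.36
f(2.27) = 34.95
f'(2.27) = 35.32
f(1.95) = 24.47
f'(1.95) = 30.20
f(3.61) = 96.65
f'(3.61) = 56.76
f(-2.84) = 63.36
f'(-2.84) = -46.44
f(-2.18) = 36.20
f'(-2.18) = -35.88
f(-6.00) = 290.00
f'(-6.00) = -97.00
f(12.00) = 1136.00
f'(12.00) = 191.00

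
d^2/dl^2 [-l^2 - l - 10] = -2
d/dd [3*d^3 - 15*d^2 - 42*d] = 9*d^2 - 30*d - 42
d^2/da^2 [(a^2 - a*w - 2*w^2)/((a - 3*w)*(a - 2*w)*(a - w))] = 2*(a^3 + 3*a^2*w - 21*a*w^2 + 25*w^3)/(a^6 - 12*a^5*w + 57*a^4*w^2 - 136*a^3*w^3 + 171*a^2*w^4 - 108*a*w^5 + 27*w^6)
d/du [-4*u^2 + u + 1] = 1 - 8*u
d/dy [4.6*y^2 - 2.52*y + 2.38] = 9.2*y - 2.52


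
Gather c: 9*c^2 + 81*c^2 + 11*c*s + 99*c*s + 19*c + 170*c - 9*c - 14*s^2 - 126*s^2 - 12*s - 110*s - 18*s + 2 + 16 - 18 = 90*c^2 + c*(110*s + 180) - 140*s^2 - 140*s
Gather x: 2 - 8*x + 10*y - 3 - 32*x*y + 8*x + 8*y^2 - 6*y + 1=-32*x*y + 8*y^2 + 4*y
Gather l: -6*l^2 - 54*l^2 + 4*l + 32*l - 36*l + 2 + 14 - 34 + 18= -60*l^2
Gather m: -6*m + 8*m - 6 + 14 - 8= 2*m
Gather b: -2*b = -2*b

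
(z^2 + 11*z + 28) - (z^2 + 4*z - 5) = 7*z + 33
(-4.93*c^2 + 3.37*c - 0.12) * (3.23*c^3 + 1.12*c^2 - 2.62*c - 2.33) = -15.9239*c^5 + 5.3635*c^4 + 16.3034*c^3 + 2.5231*c^2 - 7.5377*c + 0.2796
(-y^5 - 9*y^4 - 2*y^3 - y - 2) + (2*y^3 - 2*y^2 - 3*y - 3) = -y^5 - 9*y^4 - 2*y^2 - 4*y - 5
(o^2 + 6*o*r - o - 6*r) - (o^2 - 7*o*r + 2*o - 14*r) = 13*o*r - 3*o + 8*r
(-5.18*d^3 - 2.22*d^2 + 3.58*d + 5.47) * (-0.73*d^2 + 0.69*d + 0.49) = 3.7814*d^5 - 1.9536*d^4 - 6.6834*d^3 - 2.6107*d^2 + 5.5285*d + 2.6803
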